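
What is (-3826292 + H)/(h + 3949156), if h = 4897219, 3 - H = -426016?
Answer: -3400273/8846375 ≈ -0.38437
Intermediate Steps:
H = 426019 (H = 3 - 1*(-426016) = 3 + 426016 = 426019)
(-3826292 + H)/(h + 3949156) = (-3826292 + 426019)/(4897219 + 3949156) = -3400273/8846375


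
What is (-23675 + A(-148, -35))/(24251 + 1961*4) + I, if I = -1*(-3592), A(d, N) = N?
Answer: 23052306/6419 ≈ 3591.3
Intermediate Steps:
I = 3592
(-23675 + A(-148, -35))/(24251 + 1961*4) + I = (-23675 - 35)/(24251 + 1961*4) + 3592 = -23710/(24251 + 7844) + 3592 = -23710/32095 + 3592 = -23710*1/32095 + 3592 = -4742/6419 + 3592 = 23052306/6419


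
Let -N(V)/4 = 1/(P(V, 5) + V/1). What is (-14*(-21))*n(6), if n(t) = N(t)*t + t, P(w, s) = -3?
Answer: -588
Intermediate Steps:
N(V) = -4/(-3 + V) (N(V) = -4/(-3 + V/1) = -4/(-3 + V*1) = -4/(-3 + V))
n(t) = t - 4*t/(-3 + t) (n(t) = (-4/(-3 + t))*t + t = -4*t/(-3 + t) + t = t - 4*t/(-3 + t))
(-14*(-21))*n(6) = (-14*(-21))*(6*(-7 + 6)/(-3 + 6)) = 294*(6*(-1)/3) = 294*(6*(1/3)*(-1)) = 294*(-2) = -588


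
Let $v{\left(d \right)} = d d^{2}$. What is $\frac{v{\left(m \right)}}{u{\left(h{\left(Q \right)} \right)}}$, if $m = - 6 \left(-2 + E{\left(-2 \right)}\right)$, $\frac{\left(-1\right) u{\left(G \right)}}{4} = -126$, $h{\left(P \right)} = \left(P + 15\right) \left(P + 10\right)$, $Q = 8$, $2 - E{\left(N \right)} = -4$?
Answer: $- \frac{192}{7} \approx -27.429$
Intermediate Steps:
$E{\left(N \right)} = 6$ ($E{\left(N \right)} = 2 - -4 = 2 + 4 = 6$)
$h{\left(P \right)} = \left(10 + P\right) \left(15 + P\right)$ ($h{\left(P \right)} = \left(15 + P\right) \left(10 + P\right) = \left(10 + P\right) \left(15 + P\right)$)
$u{\left(G \right)} = 504$ ($u{\left(G \right)} = \left(-4\right) \left(-126\right) = 504$)
$m = -24$ ($m = - 6 \left(-2 + 6\right) = \left(-6\right) 4 = -24$)
$v{\left(d \right)} = d^{3}$
$\frac{v{\left(m \right)}}{u{\left(h{\left(Q \right)} \right)}} = \frac{\left(-24\right)^{3}}{504} = \left(-13824\right) \frac{1}{504} = - \frac{192}{7}$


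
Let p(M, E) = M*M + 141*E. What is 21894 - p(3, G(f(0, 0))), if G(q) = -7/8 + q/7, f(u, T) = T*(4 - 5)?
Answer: 176067/8 ≈ 22008.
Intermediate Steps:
f(u, T) = -T (f(u, T) = T*(-1) = -T)
G(q) = -7/8 + q/7 (G(q) = -7*1/8 + q*(1/7) = -7/8 + q/7)
p(M, E) = M**2 + 141*E
21894 - p(3, G(f(0, 0))) = 21894 - (3**2 + 141*(-7/8 + (-1*0)/7)) = 21894 - (9 + 141*(-7/8 + (1/7)*0)) = 21894 - (9 + 141*(-7/8 + 0)) = 21894 - (9 + 141*(-7/8)) = 21894 - (9 - 987/8) = 21894 - 1*(-915/8) = 21894 + 915/8 = 176067/8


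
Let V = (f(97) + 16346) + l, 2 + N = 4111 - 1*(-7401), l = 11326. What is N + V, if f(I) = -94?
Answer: 39088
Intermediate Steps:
N = 11510 (N = -2 + (4111 - 1*(-7401)) = -2 + (4111 + 7401) = -2 + 11512 = 11510)
V = 27578 (V = (-94 + 16346) + 11326 = 16252 + 11326 = 27578)
N + V = 11510 + 27578 = 39088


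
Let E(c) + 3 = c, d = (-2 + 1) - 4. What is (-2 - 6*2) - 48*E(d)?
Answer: 370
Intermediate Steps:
d = -5 (d = -1 - 4 = -5)
E(c) = -3 + c
(-2 - 6*2) - 48*E(d) = (-2 - 6*2) - 48*(-3 - 5) = (-2 - 12) - 48*(-8) = -14 + 384 = 370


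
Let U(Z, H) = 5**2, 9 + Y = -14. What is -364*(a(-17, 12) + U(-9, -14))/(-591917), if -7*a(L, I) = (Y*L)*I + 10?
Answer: -235404/591917 ≈ -0.39770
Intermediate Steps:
Y = -23 (Y = -9 - 14 = -23)
a(L, I) = -10/7 + 23*I*L/7 (a(L, I) = -((-23*L)*I + 10)/7 = -(-23*I*L + 10)/7 = -(10 - 23*I*L)/7 = -10/7 + 23*I*L/7)
U(Z, H) = 25
-364*(a(-17, 12) + U(-9, -14))/(-591917) = -364*((-10/7 + (23/7)*12*(-17)) + 25)/(-591917) = -364*((-10/7 - 4692/7) + 25)*(-1/591917) = -364*(-4702/7 + 25)*(-1/591917) = -364*(-4527/7)*(-1/591917) = 235404*(-1/591917) = -235404/591917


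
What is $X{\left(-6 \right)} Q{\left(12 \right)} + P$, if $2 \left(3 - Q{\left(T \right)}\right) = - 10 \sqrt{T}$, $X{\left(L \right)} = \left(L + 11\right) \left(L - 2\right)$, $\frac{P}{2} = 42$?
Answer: $-36 - 400 \sqrt{3} \approx -728.82$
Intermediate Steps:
$P = 84$ ($P = 2 \cdot 42 = 84$)
$X{\left(L \right)} = \left(-2 + L\right) \left(11 + L\right)$ ($X{\left(L \right)} = \left(11 + L\right) \left(-2 + L\right) = \left(-2 + L\right) \left(11 + L\right)$)
$Q{\left(T \right)} = 3 + 5 \sqrt{T}$ ($Q{\left(T \right)} = 3 - \frac{\left(-10\right) \sqrt{T}}{2} = 3 + 5 \sqrt{T}$)
$X{\left(-6 \right)} Q{\left(12 \right)} + P = \left(-22 + \left(-6\right)^{2} + 9 \left(-6\right)\right) \left(3 + 5 \sqrt{12}\right) + 84 = \left(-22 + 36 - 54\right) \left(3 + 5 \cdot 2 \sqrt{3}\right) + 84 = - 40 \left(3 + 10 \sqrt{3}\right) + 84 = \left(-120 - 400 \sqrt{3}\right) + 84 = -36 - 400 \sqrt{3}$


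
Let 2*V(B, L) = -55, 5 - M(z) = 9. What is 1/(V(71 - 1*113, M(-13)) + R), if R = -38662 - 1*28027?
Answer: -2/133433 ≈ -1.4989e-5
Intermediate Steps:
M(z) = -4 (M(z) = 5 - 1*9 = 5 - 9 = -4)
R = -66689 (R = -38662 - 28027 = -66689)
V(B, L) = -55/2 (V(B, L) = (1/2)*(-55) = -55/2)
1/(V(71 - 1*113, M(-13)) + R) = 1/(-55/2 - 66689) = 1/(-133433/2) = -2/133433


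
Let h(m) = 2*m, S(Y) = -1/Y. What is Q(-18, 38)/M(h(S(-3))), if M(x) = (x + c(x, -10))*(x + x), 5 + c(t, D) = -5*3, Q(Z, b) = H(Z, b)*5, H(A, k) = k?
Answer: -855/116 ≈ -7.3707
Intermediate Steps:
Q(Z, b) = 5*b (Q(Z, b) = b*5 = 5*b)
c(t, D) = -20 (c(t, D) = -5 - 5*3 = -5 - 15 = -20)
M(x) = 2*x*(-20 + x) (M(x) = (x - 20)*(x + x) = (-20 + x)*(2*x) = 2*x*(-20 + x))
Q(-18, 38)/M(h(S(-3))) = (5*38)/((2*(2*(-1/(-3)))*(-20 + 2*(-1/(-3))))) = 190/((2*(2*(-1*(-⅓)))*(-20 + 2*(-1*(-⅓))))) = 190/((2*(2*(⅓))*(-20 + 2*(⅓)))) = 190/((2*(⅔)*(-20 + ⅔))) = 190/((2*(⅔)*(-58/3))) = 190/(-232/9) = 190*(-9/232) = -855/116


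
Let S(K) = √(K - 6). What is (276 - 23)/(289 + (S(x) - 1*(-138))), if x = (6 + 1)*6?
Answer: 253/433 ≈ 0.58430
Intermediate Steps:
x = 42 (x = 7*6 = 42)
S(K) = √(-6 + K)
(276 - 23)/(289 + (S(x) - 1*(-138))) = (276 - 23)/(289 + (√(-6 + 42) - 1*(-138))) = 253/(289 + (√36 + 138)) = 253/(289 + (6 + 138)) = 253/(289 + 144) = 253/433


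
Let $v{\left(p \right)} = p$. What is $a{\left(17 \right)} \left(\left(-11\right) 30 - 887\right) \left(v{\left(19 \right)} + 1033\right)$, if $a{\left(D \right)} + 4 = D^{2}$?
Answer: $-364880940$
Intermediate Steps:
$a{\left(D \right)} = -4 + D^{2}$
$a{\left(17 \right)} \left(\left(-11\right) 30 - 887\right) \left(v{\left(19 \right)} + 1033\right) = \left(-4 + 17^{2}\right) \left(\left(-11\right) 30 - 887\right) \left(19 + 1033\right) = \left(-4 + 289\right) \left(-330 - 887\right) 1052 = 285 \left(\left(-1217\right) 1052\right) = 285 \left(-1280284\right) = -364880940$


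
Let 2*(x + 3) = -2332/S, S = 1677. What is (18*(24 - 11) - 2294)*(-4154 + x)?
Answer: 14363257300/1677 ≈ 8.5648e+6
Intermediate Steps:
x = -6197/1677 (x = -3 + (-2332/1677)/2 = -3 + (-2332*1/1677)/2 = -3 + (½)*(-2332/1677) = -3 - 1166/1677 = -6197/1677 ≈ -3.6953)
(18*(24 - 11) - 2294)*(-4154 + x) = (18*(24 - 11) - 2294)*(-4154 - 6197/1677) = (18*13 - 2294)*(-6972455/1677) = (234 - 2294)*(-6972455/1677) = -2060*(-6972455/1677) = 14363257300/1677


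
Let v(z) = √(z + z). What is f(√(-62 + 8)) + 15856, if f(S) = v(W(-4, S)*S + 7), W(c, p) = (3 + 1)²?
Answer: 15856 + √(14 + 96*I*√6) ≈ 15867.0 + 10.525*I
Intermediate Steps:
W(c, p) = 16 (W(c, p) = 4² = 16)
v(z) = √2*√z (v(z) = √(2*z) = √2*√z)
f(S) = √2*√(7 + 16*S) (f(S) = √2*√(16*S + 7) = √2*√(7 + 16*S))
f(√(-62 + 8)) + 15856 = √(14 + 32*√(-62 + 8)) + 15856 = √(14 + 32*√(-54)) + 15856 = √(14 + 32*(3*I*√6)) + 15856 = √(14 + 96*I*√6) + 15856 = 15856 + √(14 + 96*I*√6)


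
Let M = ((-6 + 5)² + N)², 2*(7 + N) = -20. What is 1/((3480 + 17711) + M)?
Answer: 1/21447 ≈ 4.6627e-5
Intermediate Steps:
N = -17 (N = -7 + (½)*(-20) = -7 - 10 = -17)
M = 256 (M = ((-6 + 5)² - 17)² = ((-1)² - 17)² = (1 - 17)² = (-16)² = 256)
1/((3480 + 17711) + M) = 1/((3480 + 17711) + 256) = 1/(21191 + 256) = 1/21447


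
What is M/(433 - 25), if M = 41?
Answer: 41/408 ≈ 0.10049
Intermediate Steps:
M/(433 - 25) = 41/(433 - 25) = 41/408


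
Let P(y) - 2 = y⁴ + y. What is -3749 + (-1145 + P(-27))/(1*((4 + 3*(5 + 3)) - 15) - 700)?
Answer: -1035278/229 ≈ -4520.9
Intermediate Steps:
P(y) = 2 + y + y⁴ (P(y) = 2 + (y⁴ + y) = 2 + (y + y⁴) = 2 + y + y⁴)
-3749 + (-1145 + P(-27))/(1*((4 + 3*(5 + 3)) - 15) - 700) = -3749 + (-1145 + (2 - 27 + (-27)⁴))/(1*((4 + 3*(5 + 3)) - 15) - 700) = -3749 + (-1145 + (2 - 27 + 531441))/(1*((4 + 3*8) - 15) - 700) = -3749 + (-1145 + 531416)/(1*((4 + 24) - 15) - 700) = -3749 + 530271/(1*(28 - 15) - 700) = -3749 + 530271/(1*13 - 700) = -3749 + 530271/(13 - 700) = -3749 + 530271/(-687) = -3749 + 530271*(-1/687) = -3749 - 176757/229 = -1035278/229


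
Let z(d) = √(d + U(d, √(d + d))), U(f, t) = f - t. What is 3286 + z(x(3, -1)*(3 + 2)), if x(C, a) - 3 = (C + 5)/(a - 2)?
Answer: 3286 + √(30 - 3*√30)/3 ≈ 3287.2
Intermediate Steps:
x(C, a) = 3 + (5 + C)/(-2 + a) (x(C, a) = 3 + (C + 5)/(a - 2) = 3 + (5 + C)/(-2 + a))
z(d) = √(2*d - √2*√d) (z(d) = √(d + (d - √(d + d))) = √(d + (d - √(2*d))) = √(d + (d - √2*√d)) = √(2*d - √2*√d))
3286 + z(x(3, -1)*(3 + 2)) = 3286 + √(2*(((-1 + 3 + 3*(-1))/(-2 - 1))*(3 + 2)) - √2*√(((-1 + 3 + 3*(-1))/(-2 - 1))*(3 + 2))) = 3286 + √(2*(((-1 + 3 - 3)/(-3))*5) - √2*√(((-1 + 3 - 3)/(-3))*5)) = 3286 + √(2*(-⅓*(-1)*5) - √2*√(-⅓*(-1)*5)) = 3286 + √(2*((⅓)*5) - √2*√((⅓)*5)) = 3286 + √(2*(5/3) - √2*√(5/3)) = 3286 + √(10/3 - √2*√15/3) = 3286 + √(10/3 - √30/3)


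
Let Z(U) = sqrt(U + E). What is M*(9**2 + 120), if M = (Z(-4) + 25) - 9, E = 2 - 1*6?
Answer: 3216 + 402*I*sqrt(2) ≈ 3216.0 + 568.51*I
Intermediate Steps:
E = -4 (E = 2 - 6 = -4)
Z(U) = sqrt(-4 + U) (Z(U) = sqrt(U - 4) = sqrt(-4 + U))
M = 16 + 2*I*sqrt(2) (M = (sqrt(-4 - 4) + 25) - 9 = (sqrt(-8) + 25) - 9 = (2*I*sqrt(2) + 25) - 9 = (25 + 2*I*sqrt(2)) - 9 = 16 + 2*I*sqrt(2) ≈ 16.0 + 2.8284*I)
M*(9**2 + 120) = (16 + 2*I*sqrt(2))*(9**2 + 120) = (16 + 2*I*sqrt(2))*(81 + 120) = (16 + 2*I*sqrt(2))*201 = 3216 + 402*I*sqrt(2)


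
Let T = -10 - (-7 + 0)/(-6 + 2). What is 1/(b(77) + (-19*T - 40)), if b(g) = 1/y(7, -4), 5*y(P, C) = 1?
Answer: 4/753 ≈ 0.0053121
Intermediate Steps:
y(P, C) = ⅕ (y(P, C) = (⅕)*1 = ⅕)
T = -47/4 (T = -10 - (-7)/(-4) = -10 - (-7)*(-1)/4 = -10 - 1*7/4 = -10 - 7/4 = -47/4 ≈ -11.750)
b(g) = 5 (b(g) = 1/(⅕) = 5)
1/(b(77) + (-19*T - 40)) = 1/(5 + (-19*(-47/4) - 40)) = 1/(5 + (893/4 - 40)) = 1/(5 + 733/4) = 1/(753/4) = 4/753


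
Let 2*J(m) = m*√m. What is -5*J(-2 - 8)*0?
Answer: 0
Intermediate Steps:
J(m) = m^(3/2)/2 (J(m) = (m*√m)/2 = m^(3/2)/2)
-5*J(-2 - 8)*0 = -5*(-2 - 8)^(3/2)/2*0 = -5*(-10)^(3/2)/2*0 = -5*(-10*I*√10)/2*0 = -5*(-5*I*√10)*0 = -5*0 = 0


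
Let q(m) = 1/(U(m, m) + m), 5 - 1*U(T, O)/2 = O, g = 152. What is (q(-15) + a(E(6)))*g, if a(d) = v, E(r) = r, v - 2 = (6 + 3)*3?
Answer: 110352/25 ≈ 4414.1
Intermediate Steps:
U(T, O) = 10 - 2*O
v = 29 (v = 2 + (6 + 3)*3 = 2 + 9*3 = 2 + 27 = 29)
q(m) = 1/(10 - m) (q(m) = 1/((10 - 2*m) + m) = 1/(10 - m))
a(d) = 29
(q(-15) + a(E(6)))*g = (1/(10 - 1*(-15)) + 29)*152 = (1/(10 + 15) + 29)*152 = (1/25 + 29)*152 = (726/25)*152 = 110352/25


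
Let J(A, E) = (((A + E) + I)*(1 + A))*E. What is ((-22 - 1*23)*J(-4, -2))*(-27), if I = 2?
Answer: -29160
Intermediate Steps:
J(A, E) = E*(1 + A)*(2 + A + E) (J(A, E) = (((A + E) + 2)*(1 + A))*E = ((2 + A + E)*(1 + A))*E = ((1 + A)*(2 + A + E))*E = E*(1 + A)*(2 + A + E))
((-22 - 1*23)*J(-4, -2))*(-27) = ((-22 - 1*23)*(-2*(2 - 2 + (-4)² + 3*(-4) - 4*(-2))))*(-27) = ((-22 - 23)*(-2*(2 - 2 + 16 - 12 + 8)))*(-27) = -(-90)*12*(-27) = -45*(-24)*(-27) = 1080*(-27) = -29160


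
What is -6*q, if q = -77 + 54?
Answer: 138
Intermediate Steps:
q = -23
-6*q = -6*(-23) = 138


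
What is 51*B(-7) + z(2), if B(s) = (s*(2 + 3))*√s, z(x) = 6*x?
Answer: 12 - 1785*I*√7 ≈ 12.0 - 4722.7*I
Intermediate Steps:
B(s) = 5*s^(3/2) (B(s) = (s*5)*√s = (5*s)*√s = 5*s^(3/2))
51*B(-7) + z(2) = 51*(5*(-7)^(3/2)) + 6*2 = 51*(5*(-7*I*√7)) + 12 = 51*(-35*I*√7) + 12 = -1785*I*√7 + 12 = 12 - 1785*I*√7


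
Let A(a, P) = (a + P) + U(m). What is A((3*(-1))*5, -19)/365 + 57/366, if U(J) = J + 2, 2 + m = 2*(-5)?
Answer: 1567/44530 ≈ 0.035190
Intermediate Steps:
m = -12 (m = -2 + 2*(-5) = -2 - 10 = -12)
U(J) = 2 + J
A(a, P) = -10 + P + a (A(a, P) = (a + P) + (2 - 12) = (P + a) - 10 = -10 + P + a)
A((3*(-1))*5, -19)/365 + 57/366 = (-10 - 19 + (3*(-1))*5)/365 + 57/366 = (-10 - 19 - 3*5)*(1/365) + 57*(1/366) = (-10 - 19 - 15)*(1/365) + 19/122 = -44*1/365 + 19/122 = -44/365 + 19/122 = 1567/44530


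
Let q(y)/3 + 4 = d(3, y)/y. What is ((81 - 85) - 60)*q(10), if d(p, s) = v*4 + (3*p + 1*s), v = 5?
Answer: 96/5 ≈ 19.200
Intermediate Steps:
d(p, s) = 20 + s + 3*p (d(p, s) = 5*4 + (3*p + 1*s) = 20 + (3*p + s) = 20 + (s + 3*p) = 20 + s + 3*p)
q(y) = -12 + 3*(29 + y)/y (q(y) = -12 + 3*((20 + y + 3*3)/y) = -12 + 3*((20 + y + 9)/y) = -12 + 3*((29 + y)/y) = -12 + 3*(29 + y)/y)
((81 - 85) - 60)*q(10) = ((81 - 85) - 60)*(-9 + 87/10) = (-4 - 60)*(-9 + 87*(⅒)) = -64*(-9 + 87/10) = -64*(-3/10) = 96/5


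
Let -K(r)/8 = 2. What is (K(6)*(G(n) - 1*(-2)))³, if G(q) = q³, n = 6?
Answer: -42435510272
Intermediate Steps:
K(r) = -16 (K(r) = -8*2 = -16)
(K(6)*(G(n) - 1*(-2)))³ = (-16*(6³ - 1*(-2)))³ = (-16*(216 + 2))³ = (-16*218)³ = (-3488)³ = -42435510272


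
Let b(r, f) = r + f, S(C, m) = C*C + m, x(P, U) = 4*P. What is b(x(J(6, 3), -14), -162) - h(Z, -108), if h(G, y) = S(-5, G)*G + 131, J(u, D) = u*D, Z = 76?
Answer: -7897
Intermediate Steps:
J(u, D) = D*u
S(C, m) = m + C² (S(C, m) = C² + m = m + C²)
b(r, f) = f + r
h(G, y) = 131 + G*(25 + G) (h(G, y) = (G + (-5)²)*G + 131 = (G + 25)*G + 131 = (25 + G)*G + 131 = G*(25 + G) + 131 = 131 + G*(25 + G))
b(x(J(6, 3), -14), -162) - h(Z, -108) = (-162 + 4*(3*6)) - (131 + 76*(25 + 76)) = (-162 + 4*18) - (131 + 76*101) = (-162 + 72) - (131 + 7676) = -90 - 1*7807 = -90 - 7807 = -7897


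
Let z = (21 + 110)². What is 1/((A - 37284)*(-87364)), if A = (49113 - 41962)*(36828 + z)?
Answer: -1/33725828637020 ≈ -2.9651e-14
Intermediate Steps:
z = 17161 (z = 131² = 17161)
A = 386075339 (A = (49113 - 41962)*(36828 + 17161) = 7151*53989 = 386075339)
1/((A - 37284)*(-87364)) = 1/((386075339 - 37284)*(-87364)) = -1/87364/386038055 = (1/386038055)*(-1/87364) = -1/33725828637020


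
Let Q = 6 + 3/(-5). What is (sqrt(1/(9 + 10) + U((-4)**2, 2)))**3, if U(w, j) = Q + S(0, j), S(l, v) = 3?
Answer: 803*sqrt(76285)/9025 ≈ 24.575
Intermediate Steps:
Q = 27/5 (Q = 6 + 3*(-1/5) = 6 - 3/5 = 27/5 ≈ 5.4000)
U(w, j) = 42/5 (U(w, j) = 27/5 + 3 = 42/5)
(sqrt(1/(9 + 10) + U((-4)**2, 2)))**3 = (sqrt(1/(9 + 10) + 42/5))**3 = (sqrt(1/19 + 42/5))**3 = (sqrt(803/95))**3 = (sqrt(76285)/95)**3 = 803*sqrt(76285)/9025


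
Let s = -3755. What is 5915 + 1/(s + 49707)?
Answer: 271806081/45952 ≈ 5915.0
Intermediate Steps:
5915 + 1/(s + 49707) = 5915 + 1/(-3755 + 49707) = 5915 + 1/45952 = 271806081/45952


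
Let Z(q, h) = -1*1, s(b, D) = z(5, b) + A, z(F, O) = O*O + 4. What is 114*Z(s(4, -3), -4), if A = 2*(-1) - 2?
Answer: -114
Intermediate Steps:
A = -4 (A = -2 - 2 = -4)
z(F, O) = 4 + O² (z(F, O) = O² + 4 = 4 + O²)
s(b, D) = b² (s(b, D) = (4 + b²) - 4 = b²)
Z(q, h) = -1
114*Z(s(4, -3), -4) = 114*(-1) = -114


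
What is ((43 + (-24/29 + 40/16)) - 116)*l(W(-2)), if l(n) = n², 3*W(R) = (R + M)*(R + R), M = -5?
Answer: -540568/87 ≈ -6213.4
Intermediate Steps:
W(R) = 2*R*(-5 + R)/3 (W(R) = ((R - 5)*(R + R))/3 = ((-5 + R)*(2*R))/3 = (2*R*(-5 + R))/3 = 2*R*(-5 + R)/3)
((43 + (-24/29 + 40/16)) - 116)*l(W(-2)) = ((43 + (-24/29 + 40/16)) - 116)*((⅔)*(-2)*(-5 - 2))² = ((43 + (-24*1/29 + 40*(1/16))) - 116)*((⅔)*(-2)*(-7))² = ((43 + (-24/29 + 5/2)) - 116)*(28/3)² = ((43 + 97/58) - 116)*(784/9) = (2591/58 - 116)*(784/9) = -4137/58*784/9 = -540568/87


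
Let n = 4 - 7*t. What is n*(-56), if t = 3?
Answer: 952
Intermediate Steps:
n = -17 (n = 4 - 7*3 = 4 - 21 = -17)
n*(-56) = -17*(-56) = 952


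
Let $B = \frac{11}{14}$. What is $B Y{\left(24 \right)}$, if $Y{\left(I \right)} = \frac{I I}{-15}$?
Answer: $- \frac{1056}{35} \approx -30.171$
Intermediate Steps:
$B = \frac{11}{14}$ ($B = 11 \cdot \frac{1}{14} = \frac{11}{14} \approx 0.78571$)
$Y{\left(I \right)} = - \frac{I^{2}}{15}$ ($Y{\left(I \right)} = I^{2} \left(- \frac{1}{15}\right) = - \frac{I^{2}}{15}$)
$B Y{\left(24 \right)} = \frac{11 \left(- \frac{24^{2}}{15}\right)}{14} = \frac{11 \left(\left(- \frac{1}{15}\right) 576\right)}{14} = \frac{11}{14} \left(- \frac{192}{5}\right) = - \frac{1056}{35}$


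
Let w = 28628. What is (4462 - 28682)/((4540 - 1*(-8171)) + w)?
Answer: -24220/41339 ≈ -0.58589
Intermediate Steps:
(4462 - 28682)/((4540 - 1*(-8171)) + w) = (4462 - 28682)/((4540 - 1*(-8171)) + 28628) = -24220/((4540 + 8171) + 28628) = -24220/(12711 + 28628) = -24220/41339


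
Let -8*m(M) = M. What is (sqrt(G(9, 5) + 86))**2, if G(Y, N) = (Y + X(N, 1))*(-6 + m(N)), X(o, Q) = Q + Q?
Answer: 105/8 ≈ 13.125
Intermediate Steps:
X(o, Q) = 2*Q
m(M) = -M/8
G(Y, N) = (-6 - N/8)*(2 + Y) (G(Y, N) = (Y + 2*1)*(-6 - N/8) = (Y + 2)*(-6 - N/8) = (2 + Y)*(-6 - N/8) = (-6 - N/8)*(2 + Y))
(sqrt(G(9, 5) + 86))**2 = (sqrt((-12 - 6*9 - 1/4*5 - 1/8*5*9) + 86))**2 = (sqrt((-12 - 54 - 5/4 - 45/8) + 86))**2 = (sqrt(-583/8 + 86))**2 = (sqrt(105/8))**2 = (sqrt(210)/4)**2 = 105/8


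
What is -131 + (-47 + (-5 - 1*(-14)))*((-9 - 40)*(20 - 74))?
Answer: -100679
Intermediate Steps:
-131 + (-47 + (-5 - 1*(-14)))*((-9 - 40)*(20 - 74)) = -131 + (-47 + (-5 + 14))*(-49*(-54)) = -131 + (-47 + 9)*2646 = -131 - 38*2646 = -131 - 100548 = -100679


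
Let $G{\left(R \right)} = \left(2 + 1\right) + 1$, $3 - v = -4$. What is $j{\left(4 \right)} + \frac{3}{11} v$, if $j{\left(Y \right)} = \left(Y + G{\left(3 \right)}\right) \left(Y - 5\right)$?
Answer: $- \frac{67}{11} \approx -6.0909$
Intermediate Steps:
$v = 7$ ($v = 3 - -4 = 3 + 4 = 7$)
$G{\left(R \right)} = 4$ ($G{\left(R \right)} = 3 + 1 = 4$)
$j{\left(Y \right)} = \left(-5 + Y\right) \left(4 + Y\right)$ ($j{\left(Y \right)} = \left(Y + 4\right) \left(Y - 5\right) = \left(4 + Y\right) \left(-5 + Y\right) = \left(-5 + Y\right) \left(4 + Y\right)$)
$j{\left(4 \right)} + \frac{3}{11} v = \left(-20 + 4^{2} - 4\right) + \frac{3}{11} \cdot 7 = \left(-20 + 16 - 4\right) + 3 \cdot \frac{1}{11} \cdot 7 = -8 + \frac{3}{11} \cdot 7 = -8 + \frac{21}{11} = - \frac{67}{11}$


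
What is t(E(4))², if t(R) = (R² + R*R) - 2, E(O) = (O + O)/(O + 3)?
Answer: 900/2401 ≈ 0.37484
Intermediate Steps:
E(O) = 2*O/(3 + O) (E(O) = (2*O)/(3 + O) = 2*O/(3 + O))
t(R) = -2 + 2*R² (t(R) = (R² + R²) - 2 = 2*R² - 2 = -2 + 2*R²)
t(E(4))² = (-2 + 2*(2*4/(3 + 4))²)² = (-2 + 2*(2*4/7)²)² = (-2 + 2*(2*4*(⅐))²)² = (-2 + 2*(8/7)²)² = (-2 + 2*(64/49))² = (-2 + 128/49)² = (30/49)² = 900/2401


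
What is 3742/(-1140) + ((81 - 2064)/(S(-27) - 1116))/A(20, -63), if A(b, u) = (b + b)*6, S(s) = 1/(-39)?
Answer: -650012797/198474000 ≈ -3.2751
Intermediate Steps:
S(s) = -1/39
A(b, u) = 12*b (A(b, u) = (2*b)*6 = 12*b)
3742/(-1140) + ((81 - 2064)/(S(-27) - 1116))/A(20, -63) = 3742/(-1140) + ((81 - 2064)/(-1/39 - 1116))/((12*20)) = 3742*(-1/1140) - 1983/(-43525/39)/240 = -1871/570 - 1983*(-39/43525)*(1/240) = -1871/570 + (77337/43525)*(1/240) = -1871/570 + 25779/3482000 = -650012797/198474000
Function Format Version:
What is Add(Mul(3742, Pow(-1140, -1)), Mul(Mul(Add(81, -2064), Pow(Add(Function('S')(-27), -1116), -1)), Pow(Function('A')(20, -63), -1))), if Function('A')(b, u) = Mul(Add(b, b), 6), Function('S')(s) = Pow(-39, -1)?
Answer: Rational(-650012797, 198474000) ≈ -3.2751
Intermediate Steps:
Function('S')(s) = Rational(-1, 39)
Function('A')(b, u) = Mul(12, b) (Function('A')(b, u) = Mul(Mul(2, b), 6) = Mul(12, b))
Add(Mul(3742, Pow(-1140, -1)), Mul(Mul(Add(81, -2064), Pow(Add(Function('S')(-27), -1116), -1)), Pow(Function('A')(20, -63), -1))) = Add(Mul(3742, Pow(-1140, -1)), Mul(Mul(Add(81, -2064), Pow(Add(Rational(-1, 39), -1116), -1)), Pow(Mul(12, 20), -1))) = Add(Mul(3742, Rational(-1, 1140)), Mul(Mul(-1983, Pow(Rational(-43525, 39), -1)), Pow(240, -1))) = Add(Rational(-1871, 570), Mul(Mul(-1983, Rational(-39, 43525)), Rational(1, 240))) = Add(Rational(-1871, 570), Mul(Rational(77337, 43525), Rational(1, 240))) = Add(Rational(-1871, 570), Rational(25779, 3482000)) = Rational(-650012797, 198474000)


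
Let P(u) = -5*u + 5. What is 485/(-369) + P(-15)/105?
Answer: -1427/2583 ≈ -0.55246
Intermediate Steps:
P(u) = 5 - 5*u
485/(-369) + P(-15)/105 = 485/(-369) + (5 - 5*(-15))/105 = 485*(-1/369) + (5 + 75)*(1/105) = -485/369 + 80*(1/105) = -485/369 + 16/21 = -1427/2583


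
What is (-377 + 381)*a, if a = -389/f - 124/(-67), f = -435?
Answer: 320012/29145 ≈ 10.980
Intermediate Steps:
a = 80003/29145 (a = -389/(-435) - 124/(-67) = -389*(-1/435) - 124*(-1/67) = 389/435 + 124/67 = 80003/29145 ≈ 2.7450)
(-377 + 381)*a = (-377 + 381)*(80003/29145) = 4*(80003/29145) = 320012/29145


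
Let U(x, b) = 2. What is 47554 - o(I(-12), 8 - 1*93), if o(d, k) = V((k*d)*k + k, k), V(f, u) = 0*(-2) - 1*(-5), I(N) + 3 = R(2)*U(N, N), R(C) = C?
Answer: 47549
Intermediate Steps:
I(N) = 1 (I(N) = -3 + 2*2 = -3 + 4 = 1)
V(f, u) = 5 (V(f, u) = 0 + 5 = 5)
o(d, k) = 5
47554 - o(I(-12), 8 - 1*93) = 47554 - 1*5 = 47554 - 5 = 47549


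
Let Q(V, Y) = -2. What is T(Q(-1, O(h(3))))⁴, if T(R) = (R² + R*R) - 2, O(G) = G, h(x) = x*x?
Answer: 1296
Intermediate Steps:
h(x) = x²
T(R) = -2 + 2*R² (T(R) = (R² + R²) - 2 = 2*R² - 2 = -2 + 2*R²)
T(Q(-1, O(h(3))))⁴ = (-2 + 2*(-2)²)⁴ = (-2 + 2*4)⁴ = (-2 + 8)⁴ = 6⁴ = 1296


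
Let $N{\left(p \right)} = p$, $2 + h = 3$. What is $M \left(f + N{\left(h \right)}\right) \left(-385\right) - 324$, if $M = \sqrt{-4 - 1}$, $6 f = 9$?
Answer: $-324 - \frac{1925 i \sqrt{5}}{2} \approx -324.0 - 2152.2 i$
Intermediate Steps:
$f = \frac{3}{2}$ ($f = \frac{1}{6} \cdot 9 = \frac{3}{2} \approx 1.5$)
$M = i \sqrt{5}$ ($M = \sqrt{-5} = i \sqrt{5} \approx 2.2361 i$)
$h = 1$ ($h = -2 + 3 = 1$)
$M \left(f + N{\left(h \right)}\right) \left(-385\right) - 324 = i \sqrt{5} \left(\frac{3}{2} + 1\right) \left(-385\right) - 324 = i \sqrt{5} \cdot \frac{5}{2} \left(-385\right) - 324 = \frac{5 i \sqrt{5}}{2} \left(-385\right) - 324 = - \frac{1925 i \sqrt{5}}{2} - 324 = -324 - \frac{1925 i \sqrt{5}}{2}$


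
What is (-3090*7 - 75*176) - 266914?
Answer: -301744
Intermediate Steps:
(-3090*7 - 75*176) - 266914 = (-21630 - 13200) - 266914 = -34830 - 266914 = -301744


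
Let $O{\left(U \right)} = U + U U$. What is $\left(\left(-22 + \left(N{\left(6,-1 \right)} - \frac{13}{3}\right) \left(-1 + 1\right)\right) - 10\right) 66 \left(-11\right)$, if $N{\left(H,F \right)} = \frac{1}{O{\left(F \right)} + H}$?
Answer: $23232$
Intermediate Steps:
$O{\left(U \right)} = U + U^{2}$
$N{\left(H,F \right)} = \frac{1}{H + F \left(1 + F\right)}$ ($N{\left(H,F \right)} = \frac{1}{F \left(1 + F\right) + H} = \frac{1}{H + F \left(1 + F\right)}$)
$\left(\left(-22 + \left(N{\left(6,-1 \right)} - \frac{13}{3}\right) \left(-1 + 1\right)\right) - 10\right) 66 \left(-11\right) = \left(\left(-22 + \left(\frac{1}{6 - \left(1 - 1\right)} - \frac{13}{3}\right) \left(-1 + 1\right)\right) - 10\right) 66 \left(-11\right) = \left(\left(-22 + \left(\frac{1}{6 - 0} - \frac{13}{3}\right) 0\right) - 10\right) 66 \left(-11\right) = \left(\left(-22 + \left(\frac{1}{6 + 0} - \frac{13}{3}\right) 0\right) - 10\right) 66 \left(-11\right) = \left(\left(-22 + \left(\frac{1}{6} - \frac{13}{3}\right) 0\right) - 10\right) 66 \left(-11\right) = \left(\left(-22 - 0\right) - 10\right) 66 \left(-11\right) = \left(\left(-22 + 0\right) - 10\right) 66 \left(-11\right) = \left(-22 - 10\right) 66 \left(-11\right) = \left(-32\right) 66 \left(-11\right) = \left(-2112\right) \left(-11\right) = 23232$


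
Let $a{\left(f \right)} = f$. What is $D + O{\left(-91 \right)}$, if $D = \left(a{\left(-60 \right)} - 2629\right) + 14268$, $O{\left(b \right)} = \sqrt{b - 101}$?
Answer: $11579 + 8 i \sqrt{3} \approx 11579.0 + 13.856 i$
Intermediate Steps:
$O{\left(b \right)} = \sqrt{-101 + b}$ ($O{\left(b \right)} = \sqrt{b - 101} = \sqrt{-101 + b}$)
$D = 11579$ ($D = \left(-60 - 2629\right) + 14268 = -2689 + 14268 = 11579$)
$D + O{\left(-91 \right)} = 11579 + \sqrt{-101 - 91} = 11579 + \sqrt{-192} = 11579 + 8 i \sqrt{3}$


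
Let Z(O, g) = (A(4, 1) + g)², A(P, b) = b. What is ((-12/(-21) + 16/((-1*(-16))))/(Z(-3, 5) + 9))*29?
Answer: 319/315 ≈ 1.0127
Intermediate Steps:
Z(O, g) = (1 + g)²
((-12/(-21) + 16/((-1*(-16))))/(Z(-3, 5) + 9))*29 = ((-12/(-21) + 16/((-1*(-16))))/((1 + 5)² + 9))*29 = ((-12*(-1/21) + 16/16)/(6² + 9))*29 = ((4/7 + 16*(1/16))/(36 + 9))*29 = ((4/7 + 1)/45)*29 = ((1/45)*(11/7))*29 = (11/315)*29 = 319/315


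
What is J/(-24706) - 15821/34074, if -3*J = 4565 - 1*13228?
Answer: -122316995/210458061 ≈ -0.58119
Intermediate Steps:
J = 8663/3 (J = -(4565 - 1*13228)/3 = -(4565 - 13228)/3 = -1/3*(-8663) = 8663/3 ≈ 2887.7)
J/(-24706) - 15821/34074 = (8663/3)/(-24706) - 15821/34074 = (8663/3)*(-1/24706) - 15821*1/34074 = -8663/74118 - 15821/34074 = -122316995/210458061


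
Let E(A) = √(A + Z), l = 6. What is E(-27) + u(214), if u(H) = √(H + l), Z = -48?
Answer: 2*√55 + 5*I*√3 ≈ 14.832 + 8.6602*I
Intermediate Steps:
u(H) = √(6 + H) (u(H) = √(H + 6) = √(6 + H))
E(A) = √(-48 + A) (E(A) = √(A - 48) = √(-48 + A))
E(-27) + u(214) = √(-48 - 27) + √(6 + 214) = √(-75) + √220 = 5*I*√3 + 2*√55 = 2*√55 + 5*I*√3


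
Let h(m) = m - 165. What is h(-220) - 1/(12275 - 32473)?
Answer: -7776229/20198 ≈ -385.00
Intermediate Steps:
h(m) = -165 + m
h(-220) - 1/(12275 - 32473) = (-165 - 220) - 1/(12275 - 32473) = -385 - 1/(-20198) = -385 - 1*(-1/20198) = -385 + 1/20198 = -7776229/20198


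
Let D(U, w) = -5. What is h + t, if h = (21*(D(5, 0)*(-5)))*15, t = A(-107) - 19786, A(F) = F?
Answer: -12018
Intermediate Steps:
t = -19893 (t = -107 - 19786 = -19893)
h = 7875 (h = (21*(-5*(-5)))*15 = (21*25)*15 = 525*15 = 7875)
h + t = 7875 - 19893 = -12018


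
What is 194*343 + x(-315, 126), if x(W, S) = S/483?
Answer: 1530472/23 ≈ 66542.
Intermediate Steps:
x(W, S) = S/483 (x(W, S) = S*(1/483) = S/483)
194*343 + x(-315, 126) = 194*343 + (1/483)*126 = 66542 + 6/23 = 1530472/23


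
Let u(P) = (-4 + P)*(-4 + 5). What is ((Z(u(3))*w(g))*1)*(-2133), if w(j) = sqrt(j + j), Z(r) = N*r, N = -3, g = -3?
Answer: -6399*I*sqrt(6) ≈ -15674.0*I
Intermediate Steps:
u(P) = -4 + P (u(P) = (-4 + P)*1 = -4 + P)
Z(r) = -3*r
w(j) = sqrt(2)*sqrt(j) (w(j) = sqrt(2*j) = sqrt(2)*sqrt(j))
((Z(u(3))*w(g))*1)*(-2133) = (((-3*(-4 + 3))*(sqrt(2)*sqrt(-3)))*1)*(-2133) = (((-3*(-1))*(sqrt(2)*(I*sqrt(3))))*1)*(-2133) = ((3*(I*sqrt(6)))*1)*(-2133) = ((3*I*sqrt(6))*1)*(-2133) = (3*I*sqrt(6))*(-2133) = -6399*I*sqrt(6)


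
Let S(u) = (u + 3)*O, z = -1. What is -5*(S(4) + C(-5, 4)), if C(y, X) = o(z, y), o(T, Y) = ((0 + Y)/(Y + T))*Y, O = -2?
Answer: 545/6 ≈ 90.833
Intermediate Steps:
S(u) = -6 - 2*u (S(u) = (u + 3)*(-2) = (3 + u)*(-2) = -6 - 2*u)
o(T, Y) = Y²/(T + Y) (o(T, Y) = (Y/(T + Y))*Y = Y²/(T + Y))
C(y, X) = y²/(-1 + y)
-5*(S(4) + C(-5, 4)) = -5*((-6 - 2*4) + (-5)²/(-1 - 5)) = -5*((-6 - 8) + 25/(-6)) = -5*(-14 + 25*(-⅙)) = -5*(-14 - 25/6) = -5*(-109/6) = 545/6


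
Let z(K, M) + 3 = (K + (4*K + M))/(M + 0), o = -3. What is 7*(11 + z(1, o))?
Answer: 154/3 ≈ 51.333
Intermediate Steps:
z(K, M) = -3 + (M + 5*K)/M (z(K, M) = -3 + (K + (4*K + M))/(M + 0) = -3 + (K + (M + 4*K))/M = -3 + (M + 5*K)/M)
7*(11 + z(1, o)) = 7*(11 + (-2 + 5*1/(-3))) = 7*(11 + (-2 + 5*1*(-⅓))) = 7*(11 + (-2 - 5/3)) = 7*(11 - 11/3) = 7*(22/3) = 154/3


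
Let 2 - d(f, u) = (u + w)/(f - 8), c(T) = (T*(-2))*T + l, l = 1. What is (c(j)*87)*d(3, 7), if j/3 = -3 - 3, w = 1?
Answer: -1013202/5 ≈ -2.0264e+5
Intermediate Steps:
j = -18 (j = 3*(-3 - 3) = 3*(-6) = -18)
c(T) = 1 - 2*T² (c(T) = (T*(-2))*T + 1 = (-2*T)*T + 1 = -2*T² + 1 = 1 - 2*T²)
d(f, u) = 2 - (1 + u)/(-8 + f) (d(f, u) = 2 - (u + 1)/(f - 8) = 2 - (1 + u)/(-8 + f))
(c(j)*87)*d(3, 7) = ((1 - 2*(-18)²)*87)*((-17 - 1*7 + 2*3)/(-8 + 3)) = ((1 - 2*324)*87)*((-17 - 7 + 6)/(-5)) = ((1 - 648)*87)*(-⅕*(-18)) = -647*87*(18/5) = -56289*18/5 = -1013202/5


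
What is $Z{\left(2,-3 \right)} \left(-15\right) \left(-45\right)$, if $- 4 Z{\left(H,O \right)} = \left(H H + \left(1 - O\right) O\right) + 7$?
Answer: $\frac{675}{4} \approx 168.75$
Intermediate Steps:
$Z{\left(H,O \right)} = - \frac{7}{4} - \frac{H^{2}}{4} - \frac{O \left(1 - O\right)}{4}$ ($Z{\left(H,O \right)} = - \frac{\left(H H + \left(1 - O\right) O\right) + 7}{4} = - \frac{\left(H^{2} + O \left(1 - O\right)\right) + 7}{4} = - \frac{7 + H^{2} + O \left(1 - O\right)}{4} = - \frac{7}{4} - \frac{H^{2}}{4} - \frac{O \left(1 - O\right)}{4}$)
$Z{\left(2,-3 \right)} \left(-15\right) \left(-45\right) = \left(- \frac{7}{4} - - \frac{3}{4} - \frac{2^{2}}{4} + \frac{\left(-3\right)^{2}}{4}\right) \left(-15\right) \left(-45\right) = \left(- \frac{7}{4} + \frac{3}{4} - 1 + \frac{1}{4} \cdot 9\right) \left(-15\right) \left(-45\right) = \left(- \frac{7}{4} + \frac{3}{4} - 1 + \frac{9}{4}\right) \left(-15\right) \left(-45\right) = \frac{1}{4} \left(-15\right) \left(-45\right) = \left(- \frac{15}{4}\right) \left(-45\right) = \frac{675}{4}$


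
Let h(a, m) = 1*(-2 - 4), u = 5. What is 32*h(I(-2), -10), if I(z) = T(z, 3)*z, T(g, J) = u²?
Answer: -192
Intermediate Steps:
T(g, J) = 25 (T(g, J) = 5² = 25)
I(z) = 25*z
h(a, m) = -6 (h(a, m) = 1*(-6) = -6)
32*h(I(-2), -10) = 32*(-6) = -192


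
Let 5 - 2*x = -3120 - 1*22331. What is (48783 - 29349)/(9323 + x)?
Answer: 19434/22051 ≈ 0.88132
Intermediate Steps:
x = 12728 (x = 5/2 - (-3120 - 1*22331)/2 = 5/2 - (-3120 - 22331)/2 = 5/2 - ½*(-25451) = 5/2 + 25451/2 = 12728)
(48783 - 29349)/(9323 + x) = (48783 - 29349)/(9323 + 12728) = 19434/22051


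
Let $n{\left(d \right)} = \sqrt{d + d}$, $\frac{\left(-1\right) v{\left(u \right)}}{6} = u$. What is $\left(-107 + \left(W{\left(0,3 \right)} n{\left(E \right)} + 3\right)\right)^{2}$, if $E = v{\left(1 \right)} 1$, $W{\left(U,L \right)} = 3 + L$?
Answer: $10384 - 2496 i \sqrt{3} \approx 10384.0 - 4323.2 i$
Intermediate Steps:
$v{\left(u \right)} = - 6 u$
$E = -6$ ($E = \left(-6\right) 1 \cdot 1 = \left(-6\right) 1 = -6$)
$n{\left(d \right)} = \sqrt{2} \sqrt{d}$ ($n{\left(d \right)} = \sqrt{2 d} = \sqrt{2} \sqrt{d}$)
$\left(-107 + \left(W{\left(0,3 \right)} n{\left(E \right)} + 3\right)\right)^{2} = \left(-107 + \left(\left(3 + 3\right) \sqrt{2} \sqrt{-6} + 3\right)\right)^{2} = \left(-107 + \left(6 \sqrt{2} i \sqrt{6} + 3\right)\right)^{2} = \left(-107 + \left(6 \cdot 2 i \sqrt{3} + 3\right)\right)^{2} = \left(-107 + \left(12 i \sqrt{3} + 3\right)\right)^{2} = \left(-107 + \left(3 + 12 i \sqrt{3}\right)\right)^{2} = \left(-104 + 12 i \sqrt{3}\right)^{2}$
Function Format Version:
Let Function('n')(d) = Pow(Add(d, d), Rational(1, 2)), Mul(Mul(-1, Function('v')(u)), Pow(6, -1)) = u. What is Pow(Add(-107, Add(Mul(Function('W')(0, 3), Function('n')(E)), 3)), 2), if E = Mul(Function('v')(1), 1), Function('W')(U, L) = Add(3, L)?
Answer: Add(10384, Mul(-2496, I, Pow(3, Rational(1, 2)))) ≈ Add(10384., Mul(-4323.2, I))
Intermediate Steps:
Function('v')(u) = Mul(-6, u)
E = -6 (E = Mul(Mul(-6, 1), 1) = Mul(-6, 1) = -6)
Function('n')(d) = Mul(Pow(2, Rational(1, 2)), Pow(d, Rational(1, 2))) (Function('n')(d) = Pow(Mul(2, d), Rational(1, 2)) = Mul(Pow(2, Rational(1, 2)), Pow(d, Rational(1, 2))))
Pow(Add(-107, Add(Mul(Function('W')(0, 3), Function('n')(E)), 3)), 2) = Pow(Add(-107, Add(Mul(Add(3, 3), Mul(Pow(2, Rational(1, 2)), Pow(-6, Rational(1, 2)))), 3)), 2) = Pow(Add(-107, Add(Mul(6, Mul(Pow(2, Rational(1, 2)), Mul(I, Pow(6, Rational(1, 2))))), 3)), 2) = Pow(Add(-107, Add(Mul(6, Mul(2, I, Pow(3, Rational(1, 2)))), 3)), 2) = Pow(Add(-107, Add(Mul(12, I, Pow(3, Rational(1, 2))), 3)), 2) = Pow(Add(-107, Add(3, Mul(12, I, Pow(3, Rational(1, 2))))), 2) = Pow(Add(-104, Mul(12, I, Pow(3, Rational(1, 2)))), 2)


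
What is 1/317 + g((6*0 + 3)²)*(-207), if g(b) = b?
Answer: -590570/317 ≈ -1863.0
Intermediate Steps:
1/317 + g((6*0 + 3)²)*(-207) = 1/317 + (6*0 + 3)²*(-207) = 1/317 + (0 + 3)²*(-207) = 1/317 + 3²*(-207) = 1/317 + 9*(-207) = 1/317 - 1863 = -590570/317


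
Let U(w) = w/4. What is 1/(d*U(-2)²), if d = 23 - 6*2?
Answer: 4/11 ≈ 0.36364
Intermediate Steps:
U(w) = w/4 (U(w) = w*(¼) = w/4)
d = 11 (d = 23 - 12 = 11)
1/(d*U(-2)²) = 1/(11*((¼)*(-2))²) = 1/(11*(-½)²) = 1/(11*(¼)) = 1/(11/4) = 4/11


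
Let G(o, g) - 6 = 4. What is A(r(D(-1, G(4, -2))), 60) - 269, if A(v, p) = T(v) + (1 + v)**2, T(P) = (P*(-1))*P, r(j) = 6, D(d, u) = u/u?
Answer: -256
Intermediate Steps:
G(o, g) = 10 (G(o, g) = 6 + 4 = 10)
D(d, u) = 1
T(P) = -P**2 (T(P) = (-P)*P = -P**2)
A(v, p) = (1 + v)**2 - v**2 (A(v, p) = -v**2 + (1 + v)**2 = (1 + v)**2 - v**2)
A(r(D(-1, G(4, -2))), 60) - 269 = (1 + 2*6) - 269 = (1 + 12) - 269 = 13 - 269 = -256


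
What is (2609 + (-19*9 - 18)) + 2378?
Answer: 4798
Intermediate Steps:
(2609 + (-19*9 - 18)) + 2378 = (2609 + (-171 - 18)) + 2378 = (2609 - 189) + 2378 = 2420 + 2378 = 4798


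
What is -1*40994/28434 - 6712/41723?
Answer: -950620835/593175891 ≈ -1.6026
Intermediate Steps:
-1*40994/28434 - 6712/41723 = -40994*1/28434 - 6712*1/41723 = -20497/14217 - 6712/41723 = -950620835/593175891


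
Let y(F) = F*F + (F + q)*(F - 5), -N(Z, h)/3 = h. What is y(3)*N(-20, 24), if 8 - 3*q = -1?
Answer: 216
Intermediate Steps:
q = 3 (q = 8/3 - ⅓*(-1) = 8/3 + ⅓ = 3)
N(Z, h) = -3*h
y(F) = F² + (-5 + F)*(3 + F) (y(F) = F*F + (F + 3)*(F - 5) = F² + (3 + F)*(-5 + F) = F² + (-5 + F)*(3 + F))
y(3)*N(-20, 24) = (-15 - 2*3 + 2*3²)*(-3*24) = (-15 - 6 + 2*9)*(-72) = (-15 - 6 + 18)*(-72) = -3*(-72) = 216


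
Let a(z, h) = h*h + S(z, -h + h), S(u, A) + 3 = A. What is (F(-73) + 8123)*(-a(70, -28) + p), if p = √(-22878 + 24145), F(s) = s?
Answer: -6287050 + 8050*√1267 ≈ -6.0005e+6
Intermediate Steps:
S(u, A) = -3 + A
a(z, h) = -3 + h² (a(z, h) = h*h + (-3 + (-h + h)) = h² + (-3 + 0) = h² - 3 = -3 + h²)
p = √1267 ≈ 35.595
(F(-73) + 8123)*(-a(70, -28) + p) = (-73 + 8123)*(-(-3 + (-28)²) + √1267) = 8050*(-(-3 + 784) + √1267) = 8050*(-1*781 + √1267) = 8050*(-781 + √1267) = -6287050 + 8050*√1267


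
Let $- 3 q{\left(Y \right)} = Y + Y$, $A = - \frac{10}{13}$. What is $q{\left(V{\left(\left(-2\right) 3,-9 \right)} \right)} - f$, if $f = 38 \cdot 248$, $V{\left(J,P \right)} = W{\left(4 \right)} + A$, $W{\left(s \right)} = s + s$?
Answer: $- \frac{367724}{39} \approx -9428.8$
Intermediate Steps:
$A = - \frac{10}{13}$ ($A = \left(-10\right) \frac{1}{13} = - \frac{10}{13} \approx -0.76923$)
$W{\left(s \right)} = 2 s$
$V{\left(J,P \right)} = \frac{94}{13}$ ($V{\left(J,P \right)} = 2 \cdot 4 - \frac{10}{13} = 8 - \frac{10}{13} = \frac{94}{13}$)
$f = 9424$
$q{\left(Y \right)} = - \frac{2 Y}{3}$ ($q{\left(Y \right)} = - \frac{Y + Y}{3} = - \frac{2 Y}{3}$)
$q{\left(V{\left(\left(-2\right) 3,-9 \right)} \right)} - f = \left(- \frac{2}{3}\right) \frac{94}{13} - 9424 = - \frac{188}{39} - 9424 = - \frac{367724}{39}$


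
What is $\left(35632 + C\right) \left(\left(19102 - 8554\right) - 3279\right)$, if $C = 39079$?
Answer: $543074259$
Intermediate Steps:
$\left(35632 + C\right) \left(\left(19102 - 8554\right) - 3279\right) = \left(35632 + 39079\right) \left(\left(19102 - 8554\right) - 3279\right) = 74711 \left(10548 - 3279\right) = 74711 \cdot 7269 = 543074259$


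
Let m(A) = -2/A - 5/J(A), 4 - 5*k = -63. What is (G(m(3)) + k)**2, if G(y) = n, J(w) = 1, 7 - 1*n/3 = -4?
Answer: 53824/25 ≈ 2153.0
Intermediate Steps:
k = 67/5 (k = 4/5 - 1/5*(-63) = 4/5 + 63/5 = 67/5 ≈ 13.400)
n = 33 (n = 21 - 3*(-4) = 21 + 12 = 33)
m(A) = -5 - 2/A (m(A) = -2/A - 5/1 = -2/A - 5*1 = -2/A - 5 = -5 - 2/A)
G(y) = 33
(G(m(3)) + k)**2 = (33 + 67/5)**2 = (232/5)**2 = 53824/25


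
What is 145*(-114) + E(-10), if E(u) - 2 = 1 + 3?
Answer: -16524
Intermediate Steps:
E(u) = 6 (E(u) = 2 + (1 + 3) = 2 + 4 = 6)
145*(-114) + E(-10) = 145*(-114) + 6 = -16530 + 6 = -16524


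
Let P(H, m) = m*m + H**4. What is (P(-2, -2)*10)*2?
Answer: 400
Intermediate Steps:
P(H, m) = H**4 + m**2 (P(H, m) = m**2 + H**4 = H**4 + m**2)
(P(-2, -2)*10)*2 = (((-2)**4 + (-2)**2)*10)*2 = ((16 + 4)*10)*2 = (20*10)*2 = 200*2 = 400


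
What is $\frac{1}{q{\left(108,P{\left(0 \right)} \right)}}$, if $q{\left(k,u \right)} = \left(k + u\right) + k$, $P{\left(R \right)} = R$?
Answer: $\frac{1}{216} \approx 0.0046296$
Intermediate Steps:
$q{\left(k,u \right)} = u + 2 k$
$\frac{1}{q{\left(108,P{\left(0 \right)} \right)}} = \frac{1}{0 + 2 \cdot 108} = \frac{1}{0 + 216} = \frac{1}{216}$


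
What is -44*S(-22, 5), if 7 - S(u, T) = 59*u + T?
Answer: -57200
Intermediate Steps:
S(u, T) = 7 - T - 59*u (S(u, T) = 7 - (59*u + T) = 7 - (T + 59*u) = 7 + (-T - 59*u) = 7 - T - 59*u)
-44*S(-22, 5) = -44*(7 - 1*5 - 59*(-22)) = -44*(7 - 5 + 1298) = -44*1300 = -57200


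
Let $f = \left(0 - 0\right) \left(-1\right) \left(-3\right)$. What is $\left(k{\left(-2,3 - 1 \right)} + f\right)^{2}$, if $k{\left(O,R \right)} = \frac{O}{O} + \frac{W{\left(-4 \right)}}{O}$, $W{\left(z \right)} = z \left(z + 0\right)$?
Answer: $49$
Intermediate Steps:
$W{\left(z \right)} = z^{2}$ ($W{\left(z \right)} = z z = z^{2}$)
$f = 0$ ($f = \left(0 + 0\right) \left(-1\right) \left(-3\right) = 0 \left(-1\right) \left(-3\right) = 0 \left(-3\right) = 0$)
$k{\left(O,R \right)} = 1 + \frac{16}{O}$ ($k{\left(O,R \right)} = \frac{O}{O} + \frac{\left(-4\right)^{2}}{O} = 1 + \frac{16}{O}$)
$\left(k{\left(-2,3 - 1 \right)} + f\right)^{2} = \left(\frac{16 - 2}{-2} + 0\right)^{2} = \left(\left(- \frac{1}{2}\right) 14 + 0\right)^{2} = \left(-7 + 0\right)^{2} = \left(-7\right)^{2} = 49$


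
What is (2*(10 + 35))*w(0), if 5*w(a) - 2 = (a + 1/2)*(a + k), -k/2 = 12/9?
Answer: 12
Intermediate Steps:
k = -8/3 (k = -24/9 = -2*4/3 = -8/3 ≈ -2.6667)
w(a) = ⅖ + (½ + a)*(-8/3 + a)/5 (w(a) = ⅖ + ((a + 1/2)*(a - 8/3))/5 = ⅖ + ((a + ½)*(-8/3 + a))/5 = ⅖ + ((½ + a)*(-8/3 + a))/5 = ⅖ + (½ + a)*(-8/3 + a)/5)
(2*(10 + 35))*w(0) = (2*(10 + 35))*(2/15 - 13/30*0 + (⅕)*0²) = (2*45)*(2/15 + 0 + (⅕)*0) = 90*(2/15 + 0 + 0) = 90*(2/15) = 12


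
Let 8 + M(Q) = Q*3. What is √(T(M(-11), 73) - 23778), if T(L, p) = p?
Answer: I*√23705 ≈ 153.96*I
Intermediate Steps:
M(Q) = -8 + 3*Q (M(Q) = -8 + Q*3 = -8 + 3*Q)
√(T(M(-11), 73) - 23778) = √(73 - 23778) = √(-23705) = I*√23705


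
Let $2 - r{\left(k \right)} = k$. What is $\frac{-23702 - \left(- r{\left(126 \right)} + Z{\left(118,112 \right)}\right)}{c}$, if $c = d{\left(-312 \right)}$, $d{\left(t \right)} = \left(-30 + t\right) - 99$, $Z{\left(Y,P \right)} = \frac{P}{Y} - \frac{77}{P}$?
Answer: $\frac{22491991}{416304} \approx 54.028$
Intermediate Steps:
$r{\left(k \right)} = 2 - k$
$Z{\left(Y,P \right)} = - \frac{77}{P} + \frac{P}{Y}$
$d{\left(t \right)} = -129 + t$
$c = -441$ ($c = -129 - 312 = -441$)
$\frac{-23702 - \left(- r{\left(126 \right)} + Z{\left(118,112 \right)}\right)}{c} = \frac{-23702 - \left(124 - \frac{11}{16} + \frac{56}{59}\right)}{-441} = \left(-23702 - \left(124 - \frac{11}{16} + \frac{56}{59}\right)\right) \left(- \frac{1}{441}\right) = \left(-23702 - \frac{117303}{944}\right) \left(- \frac{1}{441}\right) = \left(- \frac{22491991}{944}\right) \left(- \frac{1}{441}\right) = \frac{22491991}{416304}$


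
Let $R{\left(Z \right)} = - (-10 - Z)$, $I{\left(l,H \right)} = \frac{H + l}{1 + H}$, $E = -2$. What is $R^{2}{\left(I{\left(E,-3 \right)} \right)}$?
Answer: $\frac{625}{4} \approx 156.25$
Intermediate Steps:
$I{\left(l,H \right)} = \frac{H + l}{1 + H}$
$R{\left(Z \right)} = 10 + Z$
$R^{2}{\left(I{\left(E,-3 \right)} \right)} = \left(10 + \frac{-3 - 2}{1 - 3}\right)^{2} = \left(10 + \frac{1}{-2} \left(-5\right)\right)^{2} = \left(10 - - \frac{5}{2}\right)^{2} = \left(10 + \frac{5}{2}\right)^{2} = \left(\frac{25}{2}\right)^{2} = \frac{625}{4}$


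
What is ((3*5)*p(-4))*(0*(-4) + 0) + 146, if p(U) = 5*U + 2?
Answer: 146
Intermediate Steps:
p(U) = 2 + 5*U
((3*5)*p(-4))*(0*(-4) + 0) + 146 = ((3*5)*(2 + 5*(-4)))*(0*(-4) + 0) + 146 = (15*(2 - 20))*(0 + 0) + 146 = (15*(-18))*0 + 146 = -270*0 + 146 = 0 + 146 = 146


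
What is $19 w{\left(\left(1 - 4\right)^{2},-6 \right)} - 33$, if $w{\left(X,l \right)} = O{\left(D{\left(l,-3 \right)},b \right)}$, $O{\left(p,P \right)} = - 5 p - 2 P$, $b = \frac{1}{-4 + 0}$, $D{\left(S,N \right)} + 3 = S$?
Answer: $\frac{1663}{2} \approx 831.5$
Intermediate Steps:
$D{\left(S,N \right)} = -3 + S$
$b = - \frac{1}{4}$ ($b = \frac{1}{-4} = - \frac{1}{4} \approx -0.25$)
$w{\left(X,l \right)} = \frac{31}{2} - 5 l$ ($w{\left(X,l \right)} = - 5 \left(-3 + l\right) - - \frac{1}{2} = \left(15 - 5 l\right) + \frac{1}{2} = \frac{31}{2} - 5 l$)
$19 w{\left(\left(1 - 4\right)^{2},-6 \right)} - 33 = 19 \left(\frac{31}{2} - -30\right) - 33 = 19 \left(\frac{31}{2} + 30\right) - 33 = 19 \cdot \frac{91}{2} - 33 = \frac{1729}{2} - 33 = \frac{1663}{2}$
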